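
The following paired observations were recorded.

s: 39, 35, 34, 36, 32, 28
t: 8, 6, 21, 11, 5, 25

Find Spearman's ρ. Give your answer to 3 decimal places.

Rank s: 6, 4, 3, 5, 2, 1
Rank t: 3, 2, 5, 4, 1, 6
d = rank(s) − rank(t): 3, 2, -2, 1, 1, -5; Σd² = 44
ρ = 1 − 6Σd² / [n(n²−1)] = 1 − 6×44 / (6×35) = 1 − 264/210 ≈ -0.257

-0.257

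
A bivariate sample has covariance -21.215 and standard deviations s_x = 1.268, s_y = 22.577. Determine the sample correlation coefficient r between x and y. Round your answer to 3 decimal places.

-0.741

r = Cov(x,y) / (s_x · s_y) = -21.215 / (1.268 × 22.577)
  = -21.215 / 28.6276 ≈ -0.741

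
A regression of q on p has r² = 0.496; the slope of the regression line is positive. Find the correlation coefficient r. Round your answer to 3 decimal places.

|r| = √0.496 = 0.704
The association is positive, so r = 0.704.

0.704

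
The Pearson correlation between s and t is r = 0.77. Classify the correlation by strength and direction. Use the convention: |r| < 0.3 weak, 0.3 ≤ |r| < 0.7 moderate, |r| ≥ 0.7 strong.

r = 0.77 > 0 so the relationship is positive.
|r| = 0.77, which falls in the strong range.

strong positive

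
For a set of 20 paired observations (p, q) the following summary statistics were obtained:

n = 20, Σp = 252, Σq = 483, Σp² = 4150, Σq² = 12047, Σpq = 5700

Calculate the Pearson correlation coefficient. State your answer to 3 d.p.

-0.632

r = (nΣpq − ΣpΣq) / √[(nΣp² − (Σp)²)(nΣq² − (Σq)²)]
Numerator: 20×5700 − 252×483 = -7716
Denominator: √[(83000 − 63504)(240940 − 233289)] = √[19496 × 7651] = 12213.2672
r = -7716 / 12213.2672 ≈ -0.632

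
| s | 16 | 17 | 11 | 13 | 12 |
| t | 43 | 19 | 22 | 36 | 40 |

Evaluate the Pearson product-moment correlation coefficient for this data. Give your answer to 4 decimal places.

n = 5, Σs = 69, Σt = 160, Σs² = 979, Σt² = 5590, Σst = 2201
nΣst − ΣsΣt = 11005 − 11040 = -35
nΣs² − (Σs)² = 4895 − 4761 = 134; nΣt² − (Σt)² = 27950 − 25600 = 2350
r = -35 / √(134 × 2350) = -35 / 561.1595 ≈ -0.0624

-0.0624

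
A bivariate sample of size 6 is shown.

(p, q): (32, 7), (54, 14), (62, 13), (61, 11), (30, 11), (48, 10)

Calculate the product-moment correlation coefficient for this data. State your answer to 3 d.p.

0.641

n = 6, Σp = 287, Σq = 66, Σp² = 14709, Σq² = 756, Σpq = 3267
nΣpq − ΣpΣq = 19602 − 18942 = 660
nΣp² − (Σp)² = 88254 − 82369 = 5885; nΣq² − (Σq)² = 4536 − 4356 = 180
r = 660 / √(5885 × 180) = 660 / 1029.2230 ≈ 0.641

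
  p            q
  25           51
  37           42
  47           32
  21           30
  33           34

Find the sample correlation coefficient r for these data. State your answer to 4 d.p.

n = 5, Σp = 163, Σq = 189, Σp² = 5733, Σq² = 7445, Σpq = 6085
nΣpq − ΣpΣq = 30425 − 30807 = -382
nΣp² − (Σp)² = 28665 − 26569 = 2096; nΣq² − (Σq)² = 37225 − 35721 = 1504
r = -382 / √(2096 × 1504) = -382 / 1775.4954 ≈ -0.2152

-0.2152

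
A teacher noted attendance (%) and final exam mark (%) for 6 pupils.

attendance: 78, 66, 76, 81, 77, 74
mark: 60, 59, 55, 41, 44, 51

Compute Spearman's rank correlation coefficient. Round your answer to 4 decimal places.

Rank attendance: 5, 1, 3, 6, 4, 2
Rank mark: 6, 5, 4, 1, 2, 3
d = rank(attendance) − rank(mark): -1, -4, -1, 5, 2, -1; Σd² = 48
ρ = 1 − 6Σd² / [n(n²−1)] = 1 − 6×48 / (6×35) = 1 − 288/210 ≈ -0.3714

-0.3714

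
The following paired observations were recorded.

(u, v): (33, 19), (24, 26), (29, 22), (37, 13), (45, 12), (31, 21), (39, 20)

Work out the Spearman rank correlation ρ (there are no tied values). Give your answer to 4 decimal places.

-0.8929

Rank u: 4, 1, 2, 5, 7, 3, 6
Rank v: 3, 7, 6, 2, 1, 5, 4
d = rank(u) − rank(v): 1, -6, -4, 3, 6, -2, 2; Σd² = 106
ρ = 1 − 6Σd² / [n(n²−1)] = 1 − 6×106 / (7×48) = 1 − 636/336 ≈ -0.8929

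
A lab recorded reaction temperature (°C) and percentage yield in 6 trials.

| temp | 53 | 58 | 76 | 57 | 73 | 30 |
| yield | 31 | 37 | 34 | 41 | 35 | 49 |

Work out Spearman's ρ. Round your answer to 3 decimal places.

-0.429

Rank temp: 2, 4, 6, 3, 5, 1
Rank yield: 1, 4, 2, 5, 3, 6
d = rank(temp) − rank(yield): 1, 0, 4, -2, 2, -5; Σd² = 50
ρ = 1 − 6Σd² / [n(n²−1)] = 1 − 6×50 / (6×35) = 1 − 300/210 ≈ -0.429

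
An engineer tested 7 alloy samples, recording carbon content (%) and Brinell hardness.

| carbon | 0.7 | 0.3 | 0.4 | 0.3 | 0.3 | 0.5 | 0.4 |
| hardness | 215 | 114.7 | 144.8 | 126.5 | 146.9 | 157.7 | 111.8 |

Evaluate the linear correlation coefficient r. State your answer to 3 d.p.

0.871

n = 7, Σx = 2.9, Σy = 1017.4, Σx² = 1.33, Σy² = 155298.52, Σxy = 448.42
nΣxy − ΣxΣy = 3138.94 − 2950.46 = 188.48
nΣx² − (Σx)² = 9.31 − 8.41 = 0.9; nΣy² − (Σy)² = 1087089.64 − 1035102.76 = 51986.88
r = 188.48 / √(0.9 × 51986.88) = 188.48 / 216.3058 ≈ 0.871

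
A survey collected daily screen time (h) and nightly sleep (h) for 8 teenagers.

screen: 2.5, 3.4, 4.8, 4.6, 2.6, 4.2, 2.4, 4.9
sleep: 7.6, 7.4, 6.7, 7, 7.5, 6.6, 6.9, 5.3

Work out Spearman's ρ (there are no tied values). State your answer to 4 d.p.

Rank screen: 2, 4, 7, 6, 3, 5, 1, 8
Rank sleep: 8, 6, 3, 5, 7, 2, 4, 1
d = rank(screen) − rank(sleep): -6, -2, 4, 1, -4, 3, -3, 7; Σd² = 140
ρ = 1 − 6Σd² / [n(n²−1)] = 1 − 6×140 / (8×63) = 1 − 840/504 ≈ -0.6667

-0.6667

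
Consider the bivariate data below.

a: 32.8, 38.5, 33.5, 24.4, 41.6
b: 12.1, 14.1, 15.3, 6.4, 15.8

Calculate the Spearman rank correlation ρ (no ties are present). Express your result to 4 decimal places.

Rank a: 2, 4, 3, 1, 5
Rank b: 2, 3, 4, 1, 5
d = rank(a) − rank(b): 0, 1, -1, 0, 0; Σd² = 2
ρ = 1 − 6Σd² / [n(n²−1)] = 1 − 6×2 / (5×24) = 1 − 12/120 ≈ 0.9000

0.9000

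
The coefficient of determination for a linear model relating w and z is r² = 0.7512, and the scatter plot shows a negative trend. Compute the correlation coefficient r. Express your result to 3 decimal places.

-0.867

|r| = √0.7512 = 0.867
The association is negative, so r = −0.867.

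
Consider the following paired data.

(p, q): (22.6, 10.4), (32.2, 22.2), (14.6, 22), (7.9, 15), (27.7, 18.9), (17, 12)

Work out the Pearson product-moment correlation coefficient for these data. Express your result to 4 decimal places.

n = 6, Σp = 122, Σq = 100.5, Σp² = 2879.46, Σq² = 1811.21, Σpq = 2117.11
nΣpq − ΣpΣq = 12702.66 − 12261 = 441.66
nΣp² − (Σp)² = 17276.76 − 14884 = 2392.76; nΣq² − (Σq)² = 10867.26 − 10100.25 = 767.01
r = 441.66 / √(2392.76 × 767.01) = 441.66 / 1354.7217 ≈ 0.3260

0.3260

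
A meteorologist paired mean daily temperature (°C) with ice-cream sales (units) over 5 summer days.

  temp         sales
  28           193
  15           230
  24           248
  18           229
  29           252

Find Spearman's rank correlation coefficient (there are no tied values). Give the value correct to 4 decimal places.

Rank temp: 4, 1, 3, 2, 5
Rank sales: 1, 3, 4, 2, 5
d = rank(temp) − rank(sales): 3, -2, -1, 0, 0; Σd² = 14
ρ = 1 − 6Σd² / [n(n²−1)] = 1 − 6×14 / (5×24) = 1 − 84/120 ≈ 0.3000

0.3000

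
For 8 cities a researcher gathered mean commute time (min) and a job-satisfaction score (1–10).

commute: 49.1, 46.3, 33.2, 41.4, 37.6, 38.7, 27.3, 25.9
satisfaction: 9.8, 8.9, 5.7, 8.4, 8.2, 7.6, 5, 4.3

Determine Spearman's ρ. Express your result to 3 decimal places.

0.976

Rank commute: 8, 7, 3, 6, 4, 5, 2, 1
Rank satisfaction: 8, 7, 3, 6, 5, 4, 2, 1
d = rank(commute) − rank(satisfaction): 0, 0, 0, 0, -1, 1, 0, 0; Σd² = 2
ρ = 1 − 6Σd² / [n(n²−1)] = 1 − 6×2 / (8×63) = 1 − 12/504 ≈ 0.976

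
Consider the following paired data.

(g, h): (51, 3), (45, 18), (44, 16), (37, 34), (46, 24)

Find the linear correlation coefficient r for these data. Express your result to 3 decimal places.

-0.910

n = 5, Σg = 223, Σh = 95, Σg² = 10047, Σh² = 2321, Σgh = 4029
nΣgh − ΣgΣh = 20145 − 21185 = -1040
nΣg² − (Σg)² = 50235 − 49729 = 506; nΣh² − (Σh)² = 11605 − 9025 = 2580
r = -1040 / √(506 × 2580) = -1040 / 1142.5760 ≈ -0.910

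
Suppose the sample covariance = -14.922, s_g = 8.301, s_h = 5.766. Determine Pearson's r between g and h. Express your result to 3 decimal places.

r = Cov(g,h) / (s_g · s_h) = -14.922 / (8.301 × 5.766)
  = -14.922 / 47.8636 ≈ -0.312

-0.312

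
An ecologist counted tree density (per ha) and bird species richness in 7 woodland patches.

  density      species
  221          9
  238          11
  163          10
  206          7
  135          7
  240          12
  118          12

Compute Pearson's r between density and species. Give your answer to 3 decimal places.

n = 7, Σx = 1321, Σy = 68, Σx² = 264239, Σy² = 688, Σxy = 12920
nΣxy − ΣxΣy = 90440 − 89828 = 612
nΣx² − (Σx)² = 1849673 − 1745041 = 104632; nΣy² − (Σy)² = 4816 − 4624 = 192
r = 612 / √(104632 × 192) = 612 / 4482.1138 ≈ 0.137

0.137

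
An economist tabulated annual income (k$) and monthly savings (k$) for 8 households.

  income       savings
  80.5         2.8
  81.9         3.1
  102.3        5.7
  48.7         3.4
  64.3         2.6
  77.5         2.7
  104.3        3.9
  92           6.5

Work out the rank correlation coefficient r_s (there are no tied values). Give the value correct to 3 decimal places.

0.667

Rank income: 4, 5, 7, 1, 2, 3, 8, 6
Rank savings: 3, 4, 7, 5, 1, 2, 6, 8
d = rank(income) − rank(savings): 1, 1, 0, -4, 1, 1, 2, -2; Σd² = 28
ρ = 1 − 6Σd² / [n(n²−1)] = 1 − 6×28 / (8×63) = 1 − 168/504 ≈ 0.667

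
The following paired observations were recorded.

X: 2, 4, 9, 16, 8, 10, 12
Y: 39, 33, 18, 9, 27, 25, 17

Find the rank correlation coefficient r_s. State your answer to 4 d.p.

Rank X: 1, 2, 4, 7, 3, 5, 6
Rank Y: 7, 6, 3, 1, 5, 4, 2
d = rank(X) − rank(Y): -6, -4, 1, 6, -2, 1, 4; Σd² = 110
ρ = 1 − 6Σd² / [n(n²−1)] = 1 − 6×110 / (7×48) = 1 − 660/336 ≈ -0.9643

-0.9643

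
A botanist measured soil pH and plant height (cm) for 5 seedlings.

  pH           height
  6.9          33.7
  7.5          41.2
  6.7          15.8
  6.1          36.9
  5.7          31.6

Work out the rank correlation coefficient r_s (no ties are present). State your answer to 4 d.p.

Rank pH: 4, 5, 3, 2, 1
Rank height: 3, 5, 1, 4, 2
d = rank(pH) − rank(height): 1, 0, 2, -2, -1; Σd² = 10
ρ = 1 − 6Σd² / [n(n²−1)] = 1 − 6×10 / (5×24) = 1 − 60/120 ≈ 0.5000

0.5000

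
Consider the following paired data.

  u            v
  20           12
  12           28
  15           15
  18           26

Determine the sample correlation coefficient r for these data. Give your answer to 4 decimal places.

n = 4, Σu = 65, Σv = 81, Σu² = 1093, Σv² = 1829, Σuv = 1269
nΣuv − ΣuΣv = 5076 − 5265 = -189
nΣu² − (Σu)² = 4372 − 4225 = 147; nΣv² − (Σv)² = 7316 − 6561 = 755
r = -189 / √(147 × 755) = -189 / 333.1441 ≈ -0.5673

-0.5673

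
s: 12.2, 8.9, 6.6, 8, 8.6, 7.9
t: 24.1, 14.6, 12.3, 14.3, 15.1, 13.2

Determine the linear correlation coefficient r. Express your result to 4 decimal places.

n = 6, Σs = 52.2, Σt = 93.6, Σs² = 471.98, Σt² = 1552, Σst = 853.68
nΣst − ΣsΣt = 5122.08 − 4885.92 = 236.16
nΣs² − (Σs)² = 2831.88 − 2724.84 = 107.04; nΣt² − (Σt)² = 9312 − 8760.96 = 551.04
r = 236.16 / √(107.04 × 551.04) = 236.16 / 242.8648 ≈ 0.9724

0.9724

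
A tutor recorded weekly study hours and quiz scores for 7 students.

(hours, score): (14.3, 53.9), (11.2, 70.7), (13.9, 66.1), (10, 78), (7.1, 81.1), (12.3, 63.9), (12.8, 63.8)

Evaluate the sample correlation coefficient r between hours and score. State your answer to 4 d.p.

n = 7, Σx = 81.6, Σy = 477.5, Σx² = 988.68, Σy² = 33087.77, Σxy = 5439.82
nΣxy − ΣxΣy = 38078.74 − 38964 = -885.26
nΣx² − (Σx)² = 6920.76 − 6658.56 = 262.2; nΣy² − (Σy)² = 231614.39 − 228006.25 = 3608.14
r = -885.26 / √(262.2 × 3608.14) = -885.26 / 972.6532 ≈ -0.9101

-0.9101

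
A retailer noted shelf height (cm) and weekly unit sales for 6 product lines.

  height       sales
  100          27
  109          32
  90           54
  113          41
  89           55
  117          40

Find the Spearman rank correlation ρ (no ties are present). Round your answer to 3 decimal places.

Rank height: 3, 4, 2, 5, 1, 6
Rank sales: 1, 2, 5, 4, 6, 3
d = rank(height) − rank(sales): 2, 2, -3, 1, -5, 3; Σd² = 52
ρ = 1 − 6Σd² / [n(n²−1)] = 1 − 6×52 / (6×35) = 1 − 312/210 ≈ -0.486

-0.486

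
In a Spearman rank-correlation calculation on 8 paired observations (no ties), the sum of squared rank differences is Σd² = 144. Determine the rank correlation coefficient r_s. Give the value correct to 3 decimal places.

-0.714

ρ = 1 − 6Σd² / [n(n²−1)] = 1 − 6×144 / (8×63)
  = 1 − 864/504 = 1 − 1.7143 ≈ -0.714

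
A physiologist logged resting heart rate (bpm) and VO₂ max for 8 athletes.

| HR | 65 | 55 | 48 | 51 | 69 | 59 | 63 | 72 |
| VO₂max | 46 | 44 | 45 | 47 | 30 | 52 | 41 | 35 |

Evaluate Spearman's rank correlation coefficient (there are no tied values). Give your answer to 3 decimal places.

Rank HR: 6, 3, 1, 2, 7, 4, 5, 8
Rank VO₂max: 6, 4, 5, 7, 1, 8, 3, 2
d = rank(HR) − rank(VO₂max): 0, -1, -4, -5, 6, -4, 2, 6; Σd² = 134
ρ = 1 − 6Σd² / [n(n²−1)] = 1 − 6×134 / (8×63) = 1 − 804/504 ≈ -0.595

-0.595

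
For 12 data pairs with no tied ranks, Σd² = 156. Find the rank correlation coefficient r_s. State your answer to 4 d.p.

0.4545

ρ = 1 − 6Σd² / [n(n²−1)] = 1 − 6×156 / (12×143)
  = 1 − 936/1716 = 1 − 0.54545 ≈ 0.4545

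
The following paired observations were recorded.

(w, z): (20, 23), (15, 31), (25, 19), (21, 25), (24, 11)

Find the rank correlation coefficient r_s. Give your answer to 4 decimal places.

Rank w: 2, 1, 5, 3, 4
Rank z: 3, 5, 2, 4, 1
d = rank(w) − rank(z): -1, -4, 3, -1, 3; Σd² = 36
ρ = 1 − 6Σd² / [n(n²−1)] = 1 − 6×36 / (5×24) = 1 − 216/120 ≈ -0.8000

-0.8000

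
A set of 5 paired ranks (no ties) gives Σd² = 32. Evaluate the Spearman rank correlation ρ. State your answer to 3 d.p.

-0.600

ρ = 1 − 6Σd² / [n(n²−1)] = 1 − 6×32 / (5×24)
  = 1 − 192/120 = 1 − 1.6000 ≈ -0.600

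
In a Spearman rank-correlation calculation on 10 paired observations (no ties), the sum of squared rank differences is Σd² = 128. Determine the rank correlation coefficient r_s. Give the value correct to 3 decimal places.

ρ = 1 − 6Σd² / [n(n²−1)] = 1 − 6×128 / (10×99)
  = 1 − 768/990 = 1 − 0.7758 ≈ 0.224

0.224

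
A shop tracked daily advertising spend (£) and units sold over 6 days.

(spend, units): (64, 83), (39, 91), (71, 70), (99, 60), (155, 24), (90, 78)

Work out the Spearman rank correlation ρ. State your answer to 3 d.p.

Rank spend: 2, 1, 3, 5, 6, 4
Rank units: 5, 6, 3, 2, 1, 4
d = rank(spend) − rank(units): -3, -5, 0, 3, 5, 0; Σd² = 68
ρ = 1 − 6Σd² / [n(n²−1)] = 1 − 6×68 / (6×35) = 1 − 408/210 ≈ -0.943

-0.943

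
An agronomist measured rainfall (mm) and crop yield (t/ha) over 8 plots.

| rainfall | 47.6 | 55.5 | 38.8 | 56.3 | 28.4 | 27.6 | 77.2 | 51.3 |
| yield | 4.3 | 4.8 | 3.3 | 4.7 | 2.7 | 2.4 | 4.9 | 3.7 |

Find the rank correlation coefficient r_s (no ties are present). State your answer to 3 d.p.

0.952

Rank rainfall: 4, 6, 3, 7, 2, 1, 8, 5
Rank yield: 5, 7, 3, 6, 2, 1, 8, 4
d = rank(rainfall) − rank(yield): -1, -1, 0, 1, 0, 0, 0, 1; Σd² = 4
ρ = 1 − 6Σd² / [n(n²−1)] = 1 − 6×4 / (8×63) = 1 − 24/504 ≈ 0.952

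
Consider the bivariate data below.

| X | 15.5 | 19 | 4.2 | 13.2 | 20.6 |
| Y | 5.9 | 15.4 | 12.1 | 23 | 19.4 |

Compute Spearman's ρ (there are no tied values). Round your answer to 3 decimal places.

0.200

Rank X: 3, 4, 1, 2, 5
Rank Y: 1, 3, 2, 5, 4
d = rank(X) − rank(Y): 2, 1, -1, -3, 1; Σd² = 16
ρ = 1 − 6Σd² / [n(n²−1)] = 1 − 6×16 / (5×24) = 1 − 96/120 ≈ 0.200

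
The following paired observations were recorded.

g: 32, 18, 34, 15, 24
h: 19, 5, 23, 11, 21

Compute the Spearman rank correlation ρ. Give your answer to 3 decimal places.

0.800

Rank g: 4, 2, 5, 1, 3
Rank h: 3, 1, 5, 2, 4
d = rank(g) − rank(h): 1, 1, 0, -1, -1; Σd² = 4
ρ = 1 − 6Σd² / [n(n²−1)] = 1 − 6×4 / (5×24) = 1 − 24/120 ≈ 0.800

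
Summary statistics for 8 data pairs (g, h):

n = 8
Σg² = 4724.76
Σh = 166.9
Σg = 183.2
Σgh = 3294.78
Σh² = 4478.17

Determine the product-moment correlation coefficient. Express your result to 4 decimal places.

r = (nΣgh − ΣgΣh) / √[(nΣg² − (Σg)²)(nΣh² − (Σh)²)]
Numerator: 8×3294.78 − 183.2×166.9 = -4217.84
Denominator: √[(37798.08 − 33562.24)(35825.36 − 27855.61)] = √[4235.84 × 7969.75] = 5810.2139
r = -4217.84 / 5810.2139 ≈ -0.7259

-0.7259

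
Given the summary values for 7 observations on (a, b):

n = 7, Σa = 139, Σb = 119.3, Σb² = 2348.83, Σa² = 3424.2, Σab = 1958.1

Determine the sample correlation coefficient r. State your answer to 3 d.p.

-0.897

r = (nΣab − ΣaΣb) / √[(nΣa² − (Σa)²)(nΣb² − (Σb)²)]
Numerator: 7×1958.1 − 139×119.3 = -2876
Denominator: √[(23969.4 − 19321)(16441.81 − 14232.49)] = √[4648.4 × 2209.32] = 3204.6533
r = -2876 / 3204.6533 ≈ -0.897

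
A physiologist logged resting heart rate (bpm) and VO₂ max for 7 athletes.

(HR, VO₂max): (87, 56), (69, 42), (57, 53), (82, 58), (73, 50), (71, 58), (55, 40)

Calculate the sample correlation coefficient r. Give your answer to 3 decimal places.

0.611

n = 7, Σx = 494, Σy = 357, Σx² = 35698, Σy² = 18537, Σxy = 25515
nΣxy − ΣxΣy = 178605 − 176358 = 2247
nΣx² − (Σx)² = 249886 − 244036 = 5850; nΣy² − (Σy)² = 129759 − 127449 = 2310
r = 2247 / √(5850 × 2310) = 2247 / 3676.0713 ≈ 0.611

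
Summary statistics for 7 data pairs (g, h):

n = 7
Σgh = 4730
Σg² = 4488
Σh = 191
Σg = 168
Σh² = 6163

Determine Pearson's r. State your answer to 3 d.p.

r = (nΣgh − ΣgΣh) / √[(nΣg² − (Σg)²)(nΣh² − (Σh)²)]
Numerator: 7×4730 − 168×191 = 1022
Denominator: √[(31416 − 28224)(43141 − 36481)] = √[3192 × 6660] = 4610.7179
r = 1022 / 4610.7179 ≈ 0.222

0.222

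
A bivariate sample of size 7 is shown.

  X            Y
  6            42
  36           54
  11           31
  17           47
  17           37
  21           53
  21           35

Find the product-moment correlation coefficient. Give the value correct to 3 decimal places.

n = 7, ΣX = 129, ΣY = 299, ΣX² = 2913, ΣY² = 13253, ΣXY = 5813
nΣXY − ΣXΣY = 40691 − 38571 = 2120
nΣX² − (ΣX)² = 20391 − 16641 = 3750; nΣY² − (ΣY)² = 92771 − 89401 = 3370
r = 2120 / √(3750 × 3370) = 2120 / 3554.9262 ≈ 0.596

0.596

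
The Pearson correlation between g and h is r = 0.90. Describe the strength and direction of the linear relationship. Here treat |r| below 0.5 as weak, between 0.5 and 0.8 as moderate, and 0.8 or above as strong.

r = 0.90 > 0 so the relationship is positive.
|r| = 0.90, which falls in the strong range.

strong positive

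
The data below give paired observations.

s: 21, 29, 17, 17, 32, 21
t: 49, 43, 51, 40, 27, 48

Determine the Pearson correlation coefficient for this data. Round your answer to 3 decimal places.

-0.707

n = 6, Σs = 137, Σt = 258, Σs² = 3325, Σt² = 11484, Σst = 5695
nΣst − ΣsΣt = 34170 − 35346 = -1176
nΣs² − (Σs)² = 19950 − 18769 = 1181; nΣt² − (Σt)² = 68904 − 66564 = 2340
r = -1176 / √(1181 × 2340) = -1176 / 1662.3898 ≈ -0.707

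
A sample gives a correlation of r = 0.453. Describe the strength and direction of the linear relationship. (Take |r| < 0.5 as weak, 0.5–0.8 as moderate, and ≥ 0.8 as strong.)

r = 0.453 > 0 so the relationship is positive.
|r| = 0.453, which falls in the weak range.

weak positive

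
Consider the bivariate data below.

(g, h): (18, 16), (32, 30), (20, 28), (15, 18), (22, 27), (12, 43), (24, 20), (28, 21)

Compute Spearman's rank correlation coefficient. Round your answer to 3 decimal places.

0.095

Rank g: 3, 8, 4, 2, 5, 1, 6, 7
Rank h: 1, 7, 6, 2, 5, 8, 3, 4
d = rank(g) − rank(h): 2, 1, -2, 0, 0, -7, 3, 3; Σd² = 76
ρ = 1 − 6Σd² / [n(n²−1)] = 1 − 6×76 / (8×63) = 1 − 456/504 ≈ 0.095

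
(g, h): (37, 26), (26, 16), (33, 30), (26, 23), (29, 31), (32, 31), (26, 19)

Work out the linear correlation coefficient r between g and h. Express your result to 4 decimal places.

0.6172

n = 7, Σg = 209, Σh = 176, Σg² = 6351, Σh² = 4644, Σgh = 5351
nΣgh − ΣgΣh = 37457 − 36784 = 673
nΣg² − (Σg)² = 44457 − 43681 = 776; nΣh² − (Σh)² = 32508 − 30976 = 1532
r = 673 / √(776 × 1532) = 673 / 1090.3357 ≈ 0.6172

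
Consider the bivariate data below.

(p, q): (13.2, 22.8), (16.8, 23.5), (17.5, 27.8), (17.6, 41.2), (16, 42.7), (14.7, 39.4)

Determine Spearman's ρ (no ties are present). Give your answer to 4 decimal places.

Rank p: 1, 4, 5, 6, 3, 2
Rank q: 1, 2, 3, 5, 6, 4
d = rank(p) − rank(q): 0, 2, 2, 1, -3, -2; Σd² = 22
ρ = 1 − 6Σd² / [n(n²−1)] = 1 − 6×22 / (6×35) = 1 − 132/210 ≈ 0.3714

0.3714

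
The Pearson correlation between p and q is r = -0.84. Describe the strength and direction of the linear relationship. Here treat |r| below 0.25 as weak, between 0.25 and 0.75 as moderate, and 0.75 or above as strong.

r = -0.84 < 0 so the relationship is negative.
|r| = 0.84, which falls in the strong range.

strong negative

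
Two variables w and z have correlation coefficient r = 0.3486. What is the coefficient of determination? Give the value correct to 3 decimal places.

0.122

r² = (0.3486)² = 0.122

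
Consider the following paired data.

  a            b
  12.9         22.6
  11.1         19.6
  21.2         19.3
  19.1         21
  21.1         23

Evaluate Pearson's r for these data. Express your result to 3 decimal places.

n = 5, Σa = 85.4, Σb = 105.5, Σa² = 1549.08, Σb² = 2237.41, Σab = 1804.66
nΣab − ΣaΣb = 9023.3 − 9009.7 = 13.6
nΣa² − (Σa)² = 7745.4 − 7293.16 = 452.24; nΣb² − (Σb)² = 11187.05 − 11130.25 = 56.8
r = 13.6 / √(452.24 × 56.8) = 13.6 / 160.2724 ≈ 0.085

0.085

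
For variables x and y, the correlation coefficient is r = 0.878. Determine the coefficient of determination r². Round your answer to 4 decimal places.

r² = (0.878)² = 0.7709

0.7709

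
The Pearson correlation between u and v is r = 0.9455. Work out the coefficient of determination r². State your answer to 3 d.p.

r² = (0.9455)² = 0.894

0.894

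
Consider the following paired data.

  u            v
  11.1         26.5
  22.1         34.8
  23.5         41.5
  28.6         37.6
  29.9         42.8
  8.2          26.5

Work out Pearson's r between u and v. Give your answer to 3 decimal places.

n = 6, Σu = 123.4, Σv = 209.7, Σu² = 2943.08, Σv² = 7583.39, Σuv = 4610.86
nΣuv − ΣuΣv = 27665.16 − 25876.98 = 1788.18
nΣu² − (Σu)² = 17658.48 − 15227.56 = 2430.92; nΣv² − (Σv)² = 45500.34 − 43974.09 = 1526.25
r = 1788.18 / √(2430.92 × 1526.25) = 1788.18 / 1926.1858 ≈ 0.928

0.928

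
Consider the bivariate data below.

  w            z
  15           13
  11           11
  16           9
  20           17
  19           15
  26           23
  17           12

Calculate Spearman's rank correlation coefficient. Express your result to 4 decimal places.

Rank w: 2, 1, 3, 6, 5, 7, 4
Rank z: 4, 2, 1, 6, 5, 7, 3
d = rank(w) − rank(z): -2, -1, 2, 0, 0, 0, 1; Σd² = 10
ρ = 1 − 6Σd² / [n(n²−1)] = 1 − 6×10 / (7×48) = 1 − 60/336 ≈ 0.8214

0.8214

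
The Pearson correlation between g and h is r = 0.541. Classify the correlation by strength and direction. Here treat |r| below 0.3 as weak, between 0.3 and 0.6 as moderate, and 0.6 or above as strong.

r = 0.541 > 0 so the relationship is positive.
|r| = 0.541, which falls in the moderate range.

moderate positive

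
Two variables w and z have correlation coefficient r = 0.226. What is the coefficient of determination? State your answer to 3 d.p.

r² = (0.226)² = 0.051

0.051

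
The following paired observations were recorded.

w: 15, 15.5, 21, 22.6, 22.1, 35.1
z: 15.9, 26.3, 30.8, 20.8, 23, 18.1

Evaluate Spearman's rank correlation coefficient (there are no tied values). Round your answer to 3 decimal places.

-0.086

Rank w: 1, 2, 3, 5, 4, 6
Rank z: 1, 5, 6, 3, 4, 2
d = rank(w) − rank(z): 0, -3, -3, 2, 0, 4; Σd² = 38
ρ = 1 − 6Σd² / [n(n²−1)] = 1 − 6×38 / (6×35) = 1 − 228/210 ≈ -0.086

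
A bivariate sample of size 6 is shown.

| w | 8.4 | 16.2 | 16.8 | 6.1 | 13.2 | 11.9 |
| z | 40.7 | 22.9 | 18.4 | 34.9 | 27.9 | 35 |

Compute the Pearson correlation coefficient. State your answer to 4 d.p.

-0.8758

n = 6, Σw = 72.6, Σz = 179.8, Σw² = 968.3, Σz² = 5740.88, Σwz = 2019.65
nΣwz − ΣwΣz = 12117.9 − 13053.48 = -935.58
nΣw² − (Σw)² = 5809.8 − 5270.76 = 539.04; nΣz² − (Σz)² = 34445.28 − 32328.04 = 2117.24
r = -935.58 / √(539.04 × 2117.24) = -935.58 / 1068.3057 ≈ -0.8758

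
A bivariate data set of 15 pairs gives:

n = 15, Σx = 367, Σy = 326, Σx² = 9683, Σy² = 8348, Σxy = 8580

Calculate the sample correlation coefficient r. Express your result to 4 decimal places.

0.6405

r = (nΣxy − ΣxΣy) / √[(nΣx² − (Σx)²)(nΣy² − (Σy)²)]
Numerator: 15×8580 − 367×326 = 9058
Denominator: √[(145245 − 134689)(125220 − 106276)] = √[10556 × 18944] = 14141.1762
r = 9058 / 14141.1762 ≈ 0.6405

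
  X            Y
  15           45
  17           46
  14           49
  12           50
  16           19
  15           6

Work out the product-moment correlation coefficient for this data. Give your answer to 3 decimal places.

n = 6, ΣX = 89, ΣY = 215, ΣX² = 1335, ΣY² = 9439, ΣXY = 3137
nΣXY − ΣXΣY = 18822 − 19135 = -313
nΣX² − (ΣX)² = 8010 − 7921 = 89; nΣY² − (ΣY)² = 56634 − 46225 = 10409
r = -313 / √(89 × 10409) = -313 / 962.4973 ≈ -0.325

-0.325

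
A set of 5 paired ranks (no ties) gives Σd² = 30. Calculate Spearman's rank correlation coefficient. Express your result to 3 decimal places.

ρ = 1 − 6Σd² / [n(n²−1)] = 1 − 6×30 / (5×24)
  = 1 − 180/120 = 1 − 1.5000 ≈ -0.500

-0.500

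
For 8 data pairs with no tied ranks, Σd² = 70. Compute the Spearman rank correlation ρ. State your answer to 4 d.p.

0.1667

ρ = 1 − 6Σd² / [n(n²−1)] = 1 − 6×70 / (8×63)
  = 1 − 420/504 = 1 − 0.83333 ≈ 0.1667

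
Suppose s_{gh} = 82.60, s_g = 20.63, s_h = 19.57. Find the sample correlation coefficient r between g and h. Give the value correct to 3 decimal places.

r = Cov(g,h) / (s_g · s_h) = 82.60 / (20.63 × 19.57)
  = 82.60 / 403.7291 ≈ 0.205

0.205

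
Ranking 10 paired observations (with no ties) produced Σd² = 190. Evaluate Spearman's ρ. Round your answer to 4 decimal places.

ρ = 1 − 6Σd² / [n(n²−1)] = 1 − 6×190 / (10×99)
  = 1 − 1140/990 = 1 − 1.15152 ≈ -0.1515

-0.1515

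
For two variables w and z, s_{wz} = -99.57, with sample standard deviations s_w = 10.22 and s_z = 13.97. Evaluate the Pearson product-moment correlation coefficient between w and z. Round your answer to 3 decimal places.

r = Cov(w,z) / (s_w · s_z) = -99.57 / (10.22 × 13.97)
  = -99.57 / 142.7734 ≈ -0.697

-0.697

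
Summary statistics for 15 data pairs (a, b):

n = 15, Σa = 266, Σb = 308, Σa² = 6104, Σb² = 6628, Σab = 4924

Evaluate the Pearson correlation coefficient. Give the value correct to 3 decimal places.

-0.829

r = (nΣab − ΣaΣb) / √[(nΣa² − (Σa)²)(nΣb² − (Σb)²)]
Numerator: 15×4924 − 266×308 = -8068
Denominator: √[(91560 − 70756)(99420 − 94864)] = √[20804 × 4556] = 9735.6573
r = -8068 / 9735.6573 ≈ -0.829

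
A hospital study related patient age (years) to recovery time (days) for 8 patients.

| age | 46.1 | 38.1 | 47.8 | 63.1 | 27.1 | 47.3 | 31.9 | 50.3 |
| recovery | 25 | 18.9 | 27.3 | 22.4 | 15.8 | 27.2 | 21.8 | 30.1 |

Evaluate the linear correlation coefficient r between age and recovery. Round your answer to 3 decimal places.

0.604

n = 8, Σx = 351.7, Σy = 188.5, Σx² = 16362.67, Σy² = 4599.99, Σxy = 8515.16
nΣxy − ΣxΣy = 68121.28 − 66295.45 = 1825.83
nΣx² − (Σx)² = 130901.36 − 123692.89 = 7208.47; nΣy² − (Σy)² = 36799.92 − 35532.25 = 1267.67
r = 1825.83 / √(7208.47 × 1267.67) = 1825.83 / 3022.9061 ≈ 0.604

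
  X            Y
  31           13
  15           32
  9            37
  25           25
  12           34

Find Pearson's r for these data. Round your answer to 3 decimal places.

n = 5, ΣX = 92, ΣY = 141, ΣX² = 2036, ΣY² = 4343, ΣXY = 2249
nΣXY − ΣXΣY = 11245 − 12972 = -1727
nΣX² − (ΣX)² = 10180 − 8464 = 1716; nΣY² − (ΣY)² = 21715 − 19881 = 1834
r = -1727 / √(1716 × 1834) = -1727 / 1774.0192 ≈ -0.973

-0.973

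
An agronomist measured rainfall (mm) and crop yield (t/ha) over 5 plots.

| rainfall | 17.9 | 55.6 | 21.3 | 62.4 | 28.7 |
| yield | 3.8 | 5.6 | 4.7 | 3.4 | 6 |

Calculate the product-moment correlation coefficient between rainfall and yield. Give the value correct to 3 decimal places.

-0.108

n = 5, Σx = 185.9, Σy = 23.5, Σx² = 8582.91, Σy² = 115.45, Σxy = 863.85
nΣxy − ΣxΣy = 4319.25 − 4368.65 = -49.4
nΣx² − (Σx)² = 42914.55 − 34558.81 = 8355.74; nΣy² − (Σy)² = 577.25 − 552.25 = 25
r = -49.4 / √(8355.74 × 25) = -49.4 / 457.0487 ≈ -0.108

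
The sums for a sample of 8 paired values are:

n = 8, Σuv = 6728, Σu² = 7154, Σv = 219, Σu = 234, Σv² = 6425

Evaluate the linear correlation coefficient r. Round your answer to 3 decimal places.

0.883

r = (nΣuv − ΣuΣv) / √[(nΣu² − (Σu)²)(nΣv² − (Σv)²)]
Numerator: 8×6728 − 234×219 = 2578
Denominator: √[(57232 − 54756)(51400 − 47961)] = √[2476 × 3439] = 2918.0411
r = 2578 / 2918.0411 ≈ 0.883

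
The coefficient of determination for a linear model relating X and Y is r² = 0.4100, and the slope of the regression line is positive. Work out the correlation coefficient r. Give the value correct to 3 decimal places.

|r| = √0.4100 = 0.640
The association is positive, so r = 0.640.

0.640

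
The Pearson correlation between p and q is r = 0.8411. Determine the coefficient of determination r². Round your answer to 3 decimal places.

r² = (0.8411)² = 0.707

0.707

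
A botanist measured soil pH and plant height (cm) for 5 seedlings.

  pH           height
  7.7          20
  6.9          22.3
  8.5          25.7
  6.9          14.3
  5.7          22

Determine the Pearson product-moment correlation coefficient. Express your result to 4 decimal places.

n = 5, Σx = 35.7, Σy = 104.3, Σx² = 259.25, Σy² = 2246.27, Σxy = 750.39
nΣxy − ΣxΣy = 3751.95 − 3723.51 = 28.44
nΣx² − (Σx)² = 1296.25 − 1274.49 = 21.76; nΣy² − (Σy)² = 11231.35 − 10878.49 = 352.86
r = 28.44 / √(21.76 × 352.86) = 28.44 / 87.6255 ≈ 0.3246

0.3246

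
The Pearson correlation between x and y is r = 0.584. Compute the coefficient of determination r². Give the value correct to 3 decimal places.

0.341

r² = (0.584)² = 0.341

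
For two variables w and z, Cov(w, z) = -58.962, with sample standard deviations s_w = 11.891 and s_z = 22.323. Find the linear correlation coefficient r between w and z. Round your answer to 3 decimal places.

-0.222

r = Cov(w,z) / (s_w · s_z) = -58.962 / (11.891 × 22.323)
  = -58.962 / 265.4428 ≈ -0.222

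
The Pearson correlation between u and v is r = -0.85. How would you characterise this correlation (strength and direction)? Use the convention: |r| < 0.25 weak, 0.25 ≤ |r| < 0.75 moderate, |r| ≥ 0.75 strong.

strong negative

r = -0.85 < 0 so the relationship is negative.
|r| = 0.85, which falls in the strong range.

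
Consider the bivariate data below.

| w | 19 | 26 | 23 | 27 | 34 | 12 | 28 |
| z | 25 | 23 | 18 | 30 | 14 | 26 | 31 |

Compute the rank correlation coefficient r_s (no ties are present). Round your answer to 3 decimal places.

Rank w: 2, 4, 3, 5, 7, 1, 6
Rank z: 4, 3, 2, 6, 1, 5, 7
d = rank(w) − rank(z): -2, 1, 1, -1, 6, -4, -1; Σd² = 60
ρ = 1 − 6Σd² / [n(n²−1)] = 1 − 6×60 / (7×48) = 1 − 360/336 ≈ -0.071

-0.071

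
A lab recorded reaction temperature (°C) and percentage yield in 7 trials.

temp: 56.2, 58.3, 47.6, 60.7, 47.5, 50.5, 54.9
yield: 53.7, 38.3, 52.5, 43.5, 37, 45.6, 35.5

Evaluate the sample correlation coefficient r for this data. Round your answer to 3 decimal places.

-0.128

n = 7, Σx = 375.7, Σy = 306.1, Σx² = 20328.09, Σy² = 13707.69, Σxy = 16399.53
nΣxy − ΣxΣy = 114796.71 − 115001.77 = -205.06
nΣx² − (Σx)² = 142296.63 − 141150.49 = 1146.14; nΣy² − (Σy)² = 95953.83 − 93697.21 = 2256.62
r = -205.06 / √(1146.14 × 2256.62) = -205.06 / 1608.2296 ≈ -0.128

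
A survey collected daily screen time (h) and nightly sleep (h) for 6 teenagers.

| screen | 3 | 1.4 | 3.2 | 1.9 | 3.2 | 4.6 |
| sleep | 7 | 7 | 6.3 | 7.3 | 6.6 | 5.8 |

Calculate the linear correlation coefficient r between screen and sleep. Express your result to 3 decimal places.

n = 6, Σx = 17.3, Σy = 40, Σx² = 56.21, Σy² = 268.18, Σxy = 112.63
nΣxy − ΣxΣy = 675.78 − 692 = -16.22
nΣx² − (Σx)² = 337.26 − 299.29 = 37.97; nΣy² − (Σy)² = 1609.08 − 1600 = 9.08
r = -16.22 / √(37.97 × 9.08) = -16.22 / 18.5679 ≈ -0.874

-0.874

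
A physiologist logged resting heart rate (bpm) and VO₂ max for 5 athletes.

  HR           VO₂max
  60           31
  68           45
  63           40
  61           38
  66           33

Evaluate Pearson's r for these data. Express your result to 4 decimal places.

n = 5, Σx = 318, Σy = 187, Σx² = 20270, Σy² = 7119, Σxy = 11936
nΣxy − ΣxΣy = 59680 − 59466 = 214
nΣx² − (Σx)² = 101350 − 101124 = 226; nΣy² − (Σy)² = 35595 − 34969 = 626
r = 214 / √(226 × 626) = 214 / 376.1330 ≈ 0.5689

0.5689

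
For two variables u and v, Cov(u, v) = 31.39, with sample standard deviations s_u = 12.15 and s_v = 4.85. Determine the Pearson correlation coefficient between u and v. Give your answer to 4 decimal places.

0.5327

r = Cov(u,v) / (s_u · s_v) = 31.39 / (12.15 × 4.85)
  = 31.39 / 58.9275 ≈ 0.5327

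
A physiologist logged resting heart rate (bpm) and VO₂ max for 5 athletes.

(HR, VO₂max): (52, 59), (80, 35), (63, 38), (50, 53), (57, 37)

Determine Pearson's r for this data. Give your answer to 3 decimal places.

-0.741

n = 5, Σx = 302, Σy = 222, Σx² = 18822, Σy² = 10328, Σxy = 13021
nΣxy − ΣxΣy = 65105 − 67044 = -1939
nΣx² − (Σx)² = 94110 − 91204 = 2906; nΣy² − (Σy)² = 51640 − 49284 = 2356
r = -1939 / √(2906 × 2356) = -1939 / 2616.5886 ≈ -0.741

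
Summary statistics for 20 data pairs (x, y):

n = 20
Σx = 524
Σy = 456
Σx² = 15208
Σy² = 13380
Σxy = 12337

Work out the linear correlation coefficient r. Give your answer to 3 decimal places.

r = (nΣxy − ΣxΣy) / √[(nΣx² − (Σx)²)(nΣy² − (Σy)²)]
Numerator: 20×12337 − 524×456 = 7796
Denominator: √[(304160 − 274576)(267600 − 207936)] = √[29584 × 59664] = 42013.0905
r = 7796 / 42013.0905 ≈ 0.186

0.186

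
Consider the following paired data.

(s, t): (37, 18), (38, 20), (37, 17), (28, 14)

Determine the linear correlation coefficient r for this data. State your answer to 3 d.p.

n = 4, Σs = 140, Σt = 69, Σs² = 4966, Σt² = 1209, Σst = 2447
nΣst − ΣsΣt = 9788 − 9660 = 128
nΣs² − (Σs)² = 19864 − 19600 = 264; nΣt² − (Σt)² = 4836 − 4761 = 75
r = 128 / √(264 × 75) = 128 / 140.7125 ≈ 0.910

0.910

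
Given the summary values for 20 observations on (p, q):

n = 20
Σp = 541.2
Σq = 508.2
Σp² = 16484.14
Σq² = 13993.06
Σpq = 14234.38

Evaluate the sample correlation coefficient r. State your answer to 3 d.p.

r = (nΣpq − ΣpΣq) / √[(nΣp² − (Σp)²)(nΣq² − (Σq)²)]
Numerator: 20×14234.38 − 541.2×508.2 = 9649.76
Denominator: √[(329682.8 − 292897.44)(279861.2 − 258267.24)] = √[36785.36 × 21593.96] = 28184.0663
r = 9649.76 / 28184.0663 ≈ 0.342

0.342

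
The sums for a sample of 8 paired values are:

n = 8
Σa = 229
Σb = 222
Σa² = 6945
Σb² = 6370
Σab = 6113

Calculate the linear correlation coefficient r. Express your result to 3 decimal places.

-0.846

r = (nΣab − ΣaΣb) / √[(nΣa² − (Σa)²)(nΣb² − (Σb)²)]
Numerator: 8×6113 − 229×222 = -1934
Denominator: √[(55560 − 52441)(50960 − 49284)] = √[3119 × 1676] = 2286.3604
r = -1934 / 2286.3604 ≈ -0.846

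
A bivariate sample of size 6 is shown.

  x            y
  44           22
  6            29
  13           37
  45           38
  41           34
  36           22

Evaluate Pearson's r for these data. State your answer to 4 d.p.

n = 6, Σx = 185, Σy = 182, Σx² = 7143, Σy² = 5778, Σxy = 5519
nΣxy − ΣxΣy = 33114 − 33670 = -556
nΣx² − (Σx)² = 42858 − 34225 = 8633; nΣy² − (Σy)² = 34668 − 33124 = 1544
r = -556 / √(8633 × 1544) = -556 / 3650.9385 ≈ -0.1523

-0.1523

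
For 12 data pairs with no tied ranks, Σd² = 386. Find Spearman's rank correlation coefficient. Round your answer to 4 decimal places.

ρ = 1 − 6Σd² / [n(n²−1)] = 1 − 6×386 / (12×143)
  = 1 − 2316/1716 = 1 − 1.34965 ≈ -0.3497

-0.3497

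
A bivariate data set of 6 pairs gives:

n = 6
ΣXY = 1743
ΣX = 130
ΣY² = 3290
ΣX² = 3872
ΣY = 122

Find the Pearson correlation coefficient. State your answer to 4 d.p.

-0.9742

r = (nΣXY − ΣXΣY) / √[(nΣX² − (ΣX)²)(nΣY² − (ΣY)²)]
Numerator: 6×1743 − 130×122 = -5402
Denominator: √[(23232 − 16900)(19740 − 14884)] = √[6332 × 4856] = 5545.1052
r = -5402 / 5545.1052 ≈ -0.9742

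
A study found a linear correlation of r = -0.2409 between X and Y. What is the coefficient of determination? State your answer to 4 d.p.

0.0580

r² = (-0.2409)² = 0.0580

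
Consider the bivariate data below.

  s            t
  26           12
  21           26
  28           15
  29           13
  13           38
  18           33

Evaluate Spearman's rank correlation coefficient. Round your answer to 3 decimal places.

-0.829

Rank s: 4, 3, 5, 6, 1, 2
Rank t: 1, 4, 3, 2, 6, 5
d = rank(s) − rank(t): 3, -1, 2, 4, -5, -3; Σd² = 64
ρ = 1 − 6Σd² / [n(n²−1)] = 1 − 6×64 / (6×35) = 1 − 384/210 ≈ -0.829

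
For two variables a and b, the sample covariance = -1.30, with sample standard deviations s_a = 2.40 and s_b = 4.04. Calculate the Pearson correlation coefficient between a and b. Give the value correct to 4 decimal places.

-0.1341

r = Cov(a,b) / (s_a · s_b) = -1.30 / (2.40 × 4.04)
  = -1.30 / 9.6960 ≈ -0.1341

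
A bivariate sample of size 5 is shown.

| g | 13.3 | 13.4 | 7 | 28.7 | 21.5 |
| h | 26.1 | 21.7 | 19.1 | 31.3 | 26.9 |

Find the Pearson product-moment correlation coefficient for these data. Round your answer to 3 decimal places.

n = 5, Σg = 83.9, Σh = 125.1, Σg² = 1691.39, Σh² = 3220.21, Σgh = 2248.27
nΣgh − ΣgΣh = 11241.35 − 10495.89 = 745.46
nΣg² − (Σg)² = 8456.95 − 7039.21 = 1417.74; nΣh² − (Σh)² = 16101.05 − 15650.01 = 451.04
r = 745.46 / √(1417.74 × 451.04) = 745.46 / 799.6608 ≈ 0.932

0.932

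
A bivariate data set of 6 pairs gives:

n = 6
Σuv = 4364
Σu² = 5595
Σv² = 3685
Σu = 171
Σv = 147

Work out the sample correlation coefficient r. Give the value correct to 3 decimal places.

0.711

r = (nΣuv − ΣuΣv) / √[(nΣu² − (Σu)²)(nΣv² − (Σv)²)]
Numerator: 6×4364 − 171×147 = 1047
Denominator: √[(33570 − 29241)(22110 − 21609)] = √[4329 × 501] = 1472.6945
r = 1047 / 1472.6945 ≈ 0.711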